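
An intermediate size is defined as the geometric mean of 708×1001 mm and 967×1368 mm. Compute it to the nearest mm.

827 × 1170 mm

Short side: √(708 · 967) = √684636 ≈ 827.4 → 827 mm
Long side: √(1001 · 1368) = √1369368 ≈ 1170.2 → 1170 mm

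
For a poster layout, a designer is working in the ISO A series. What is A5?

A0 = 841 × 1189 mm (A0 has area 1 m², aspect 1:√2).
A1: ⌊1189/2⌋ × 841 = 594 × 841 mm
A2: ⌊841/2⌋ × 594 = 420 × 594 mm
A3: ⌊594/2⌋ × 420 = 297 × 420 mm
A4: ⌊420/2⌋ × 297 = 210 × 297 mm
A5: ⌊297/2⌋ × 210 = 148 × 210 mm

148 × 210 mm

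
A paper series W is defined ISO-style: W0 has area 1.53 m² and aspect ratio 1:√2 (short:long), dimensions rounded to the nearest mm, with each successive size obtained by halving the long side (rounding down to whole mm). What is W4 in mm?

Let W0's short side be w mm. w · w√2 = 1.53 m² = 1,530,000 mm², so w ≈ 1040.1 mm and w√2 ≈ 1471.0 mm → W0 = 1040 × 1471 mm.
W1: ⌊1471/2⌋ × 1040 = 735 × 1040 mm
W2: ⌊1040/2⌋ × 735 = 520 × 735 mm
W3: ⌊735/2⌋ × 520 = 367 × 520 mm
W4: ⌊520/2⌋ × 367 = 260 × 367 mm

260 × 367 mm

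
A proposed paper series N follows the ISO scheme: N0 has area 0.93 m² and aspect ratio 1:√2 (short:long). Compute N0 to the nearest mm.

811 × 1147 mm

Let the short side be w mm. Then w · w√2 = 0.93 m² = 930,000 mm².
w² = 930,000/√2, so w ≈ 810.9 mm; long side = w√2 ≈ 1146.8 mm.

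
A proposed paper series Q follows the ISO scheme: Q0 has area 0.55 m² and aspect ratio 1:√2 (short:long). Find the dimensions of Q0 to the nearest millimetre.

624 × 882 mm

Let the short side be w mm. Then w · w√2 = 0.55 m² = 550,000 mm².
w² = 550,000/√2, so w ≈ 623.6 mm; long side = w√2 ≈ 881.9 mm.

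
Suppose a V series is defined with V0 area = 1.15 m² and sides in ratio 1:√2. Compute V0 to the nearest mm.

902 × 1275 mm

Let the short side be w mm. Then w · w√2 = 1.15 m² = 1,150,000 mm².
w² = 1,150,000/√2, so w ≈ 901.8 mm; long side = w√2 ≈ 1275.3 mm.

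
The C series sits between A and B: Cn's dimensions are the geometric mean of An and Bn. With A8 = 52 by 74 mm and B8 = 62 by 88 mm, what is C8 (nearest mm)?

57 × 81 mm

Short side: √(52 · 62) = √3224 ≈ 56.8 → 57 mm
Long side: √(74 · 88) = √6512 ≈ 80.7 → 81 mm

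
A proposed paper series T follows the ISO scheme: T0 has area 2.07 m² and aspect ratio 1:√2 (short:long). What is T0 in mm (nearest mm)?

1210 × 1711 mm

Let the short side be w mm. Then w · w√2 = 2.07 m² = 2,070,000 mm².
w² = 2,070,000/√2, so w ≈ 1209.8 mm; long side = w√2 ≈ 1711.0 mm.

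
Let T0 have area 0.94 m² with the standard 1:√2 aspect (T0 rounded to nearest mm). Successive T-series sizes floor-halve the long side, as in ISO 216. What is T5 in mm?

144 × 203 mm

Let T0's short side be w mm. w · w√2 = 0.94 m² = 940,000 mm², so w ≈ 815.3 mm and w√2 ≈ 1153.0 mm → T0 = 815 × 1153 mm.
T1: ⌊1153/2⌋ × 815 = 576 × 815 mm
T2: ⌊815/2⌋ × 576 = 407 × 576 mm
T3: ⌊576/2⌋ × 407 = 288 × 407 mm
T4: ⌊407/2⌋ × 288 = 203 × 288 mm
T5: ⌊288/2⌋ × 203 = 144 × 203 mm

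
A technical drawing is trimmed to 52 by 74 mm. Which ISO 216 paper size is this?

Aspect ratio 74/52 ≈ 1.423 — close to the ISO √2 ≈ 1.414.
In the A-series (A0 area = 1 m²): A8 = 52 × 74 mm.

A8 (52 × 74 mm)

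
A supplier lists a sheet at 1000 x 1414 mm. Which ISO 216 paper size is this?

Aspect ratio 1414/1000 ≈ 1.414 — close to the ISO √2 ≈ 1.414.
In the B-series (B0 = 1000 × 1414 mm): B0 = 1000 × 1414 mm.

B0 (1000 × 1414 mm)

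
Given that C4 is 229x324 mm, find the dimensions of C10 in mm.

28 × 40 mm

C5: ⌊324/2⌋ × 229 = 162 × 229 mm
C6: ⌊229/2⌋ × 162 = 114 × 162 mm
C7: ⌊162/2⌋ × 114 = 81 × 114 mm
C8: ⌊114/2⌋ × 81 = 57 × 81 mm
C9: ⌊81/2⌋ × 57 = 40 × 57 mm
C10: ⌊57/2⌋ × 40 = 28 × 40 mm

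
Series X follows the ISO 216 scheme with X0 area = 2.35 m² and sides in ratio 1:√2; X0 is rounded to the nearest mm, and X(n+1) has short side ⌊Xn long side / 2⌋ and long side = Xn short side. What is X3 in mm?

455 × 644 mm

Let X0's short side be w mm. w · w√2 = 2.35 m² = 2,350,000 mm², so w ≈ 1289.1 mm and w√2 ≈ 1823.0 mm → X0 = 1289 × 1823 mm.
X1: ⌊1823/2⌋ × 1289 = 911 × 1289 mm
X2: ⌊1289/2⌋ × 911 = 644 × 911 mm
X3: ⌊911/2⌋ × 644 = 455 × 644 mm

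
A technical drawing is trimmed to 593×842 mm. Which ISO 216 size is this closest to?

A1 (594 × 841 mm)

Aspect ratio 842/593 ≈ 1.420 — close to the ISO √2 ≈ 1.414.
In the A-series (A0 area = 1 m²): A1 = 594 × 841 mm.
Off by 2 mm total — nearest standard size.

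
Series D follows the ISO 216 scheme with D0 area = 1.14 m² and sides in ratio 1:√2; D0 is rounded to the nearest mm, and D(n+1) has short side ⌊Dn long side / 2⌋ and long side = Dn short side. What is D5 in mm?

158 × 224 mm

Let D0's short side be w mm. w · w√2 = 1.14 m² = 1,140,000 mm², so w ≈ 897.8 mm and w√2 ≈ 1269.7 mm → D0 = 898 × 1270 mm.
D1: ⌊1270/2⌋ × 898 = 635 × 898 mm
D2: ⌊898/2⌋ × 635 = 449 × 635 mm
D3: ⌊635/2⌋ × 449 = 317 × 449 mm
D4: ⌊449/2⌋ × 317 = 224 × 317 mm
D5: ⌊317/2⌋ × 224 = 158 × 224 mm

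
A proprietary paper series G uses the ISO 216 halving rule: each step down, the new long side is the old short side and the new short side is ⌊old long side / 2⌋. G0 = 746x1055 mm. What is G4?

186 × 263 mm

G1: ⌊1055/2⌋ × 746 = 527 × 746 mm
G2: ⌊746/2⌋ × 527 = 373 × 527 mm
G3: ⌊527/2⌋ × 373 = 263 × 373 mm
G4: ⌊373/2⌋ × 263 = 186 × 263 mm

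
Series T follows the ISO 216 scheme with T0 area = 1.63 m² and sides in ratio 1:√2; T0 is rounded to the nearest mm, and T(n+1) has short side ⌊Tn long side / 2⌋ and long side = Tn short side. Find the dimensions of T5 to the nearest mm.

189 × 268 mm

Let T0's short side be w mm. w · w√2 = 1.63 m² = 1,630,000 mm², so w ≈ 1073.6 mm and w√2 ≈ 1518.3 mm → T0 = 1074 × 1518 mm.
T1: ⌊1518/2⌋ × 1074 = 759 × 1074 mm
T2: ⌊1074/2⌋ × 759 = 537 × 759 mm
T3: ⌊759/2⌋ × 537 = 379 × 537 mm
T4: ⌊537/2⌋ × 379 = 268 × 379 mm
T5: ⌊379/2⌋ × 268 = 189 × 268 mm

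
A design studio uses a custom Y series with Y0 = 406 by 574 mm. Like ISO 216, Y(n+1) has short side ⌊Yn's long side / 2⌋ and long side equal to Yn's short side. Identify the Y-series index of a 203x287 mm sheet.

Y2

Y0: 406 × 574 mm
Y1: 287 × 406 mm
Y2: 203 × 287 mm
Y3: 143 × 203 mm
→ matches Y2.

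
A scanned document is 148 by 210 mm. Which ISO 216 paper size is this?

A5 (148 × 210 mm)

Aspect ratio 210/148 ≈ 1.419 — close to the ISO √2 ≈ 1.414.
In the A-series (A0 area = 1 m²): A5 = 148 × 210 mm.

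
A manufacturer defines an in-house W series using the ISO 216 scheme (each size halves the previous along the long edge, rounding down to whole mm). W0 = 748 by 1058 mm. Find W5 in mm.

132 × 187 mm

W1: ⌊1058/2⌋ × 748 = 529 × 748 mm
W2: ⌊748/2⌋ × 529 = 374 × 529 mm
W3: ⌊529/2⌋ × 374 = 264 × 374 mm
W4: ⌊374/2⌋ × 264 = 187 × 264 mm
W5: ⌊264/2⌋ × 187 = 132 × 187 mm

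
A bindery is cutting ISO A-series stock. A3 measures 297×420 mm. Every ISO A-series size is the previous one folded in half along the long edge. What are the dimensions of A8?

A4: ⌊420/2⌋ × 297 = 210 × 297 mm
A5: ⌊297/2⌋ × 210 = 148 × 210 mm
A6: ⌊210/2⌋ × 148 = 105 × 148 mm
A7: ⌊148/2⌋ × 105 = 74 × 105 mm
A8: ⌊105/2⌋ × 74 = 52 × 74 mm

52 × 74 mm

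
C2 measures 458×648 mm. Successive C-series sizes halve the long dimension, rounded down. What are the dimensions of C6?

C3: ⌊648/2⌋ × 458 = 324 × 458 mm
C4: ⌊458/2⌋ × 324 = 229 × 324 mm
C5: ⌊324/2⌋ × 229 = 162 × 229 mm
C6: ⌊229/2⌋ × 162 = 114 × 162 mm

114 × 162 mm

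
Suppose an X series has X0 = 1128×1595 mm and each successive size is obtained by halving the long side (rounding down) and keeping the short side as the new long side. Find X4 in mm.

282 × 398 mm

X1: ⌊1595/2⌋ × 1128 = 797 × 1128 mm
X2: ⌊1128/2⌋ × 797 = 564 × 797 mm
X3: ⌊797/2⌋ × 564 = 398 × 564 mm
X4: ⌊564/2⌋ × 398 = 282 × 398 mm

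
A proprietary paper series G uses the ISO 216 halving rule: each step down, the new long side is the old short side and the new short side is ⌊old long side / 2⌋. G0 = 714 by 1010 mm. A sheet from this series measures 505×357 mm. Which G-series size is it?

G2

G0: 714 × 1010 mm
G1: 505 × 714 mm
G2: 357 × 505 mm
G3: 252 × 357 mm
→ matches G2.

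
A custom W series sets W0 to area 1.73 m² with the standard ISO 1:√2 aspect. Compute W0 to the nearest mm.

1106 × 1564 mm

Let the short side be w mm. Then w · w√2 = 1.73 m² = 1,730,000 mm².
w² = 1,730,000/√2, so w ≈ 1106.0 mm; long side = w√2 ≈ 1564.2 mm.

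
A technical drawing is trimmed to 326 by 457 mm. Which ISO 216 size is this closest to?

C3 (324 × 458 mm)

Aspect ratio 457/326 ≈ 1.402 — close to the ISO √2 ≈ 1.414.
In the C-series (envelope sizes, between A and B): C3 = 324 × 458 mm.
Off by 3 mm total — nearest standard size.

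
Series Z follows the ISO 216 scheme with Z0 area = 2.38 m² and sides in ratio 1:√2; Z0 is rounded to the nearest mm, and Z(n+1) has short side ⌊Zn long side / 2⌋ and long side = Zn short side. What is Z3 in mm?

Let Z0's short side be w mm. w · w√2 = 2.38 m² = 2,380,000 mm², so w ≈ 1297.3 mm and w√2 ≈ 1834.6 mm → Z0 = 1297 × 1835 mm.
Z1: ⌊1835/2⌋ × 1297 = 917 × 1297 mm
Z2: ⌊1297/2⌋ × 917 = 648 × 917 mm
Z3: ⌊917/2⌋ × 648 = 458 × 648 mm

458 × 648 mm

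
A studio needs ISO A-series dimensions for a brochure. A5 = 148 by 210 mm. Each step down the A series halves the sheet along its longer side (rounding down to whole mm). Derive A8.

52 × 74 mm

A6: ⌊210/2⌋ × 148 = 105 × 148 mm
A7: ⌊148/2⌋ × 105 = 74 × 105 mm
A8: ⌊105/2⌋ × 74 = 52 × 74 mm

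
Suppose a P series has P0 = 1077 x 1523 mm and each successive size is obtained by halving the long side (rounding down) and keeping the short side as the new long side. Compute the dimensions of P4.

P1: ⌊1523/2⌋ × 1077 = 761 × 1077 mm
P2: ⌊1077/2⌋ × 761 = 538 × 761 mm
P3: ⌊761/2⌋ × 538 = 380 × 538 mm
P4: ⌊538/2⌋ × 380 = 269 × 380 mm

269 × 380 mm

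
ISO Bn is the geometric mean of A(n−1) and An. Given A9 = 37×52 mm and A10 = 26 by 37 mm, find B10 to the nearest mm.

31 × 44 mm

Short side: √(37 · 26) = √962 ≈ 31.0 → 31 mm
Long side: √(52 · 37) = √1924 ≈ 43.9 → 44 mm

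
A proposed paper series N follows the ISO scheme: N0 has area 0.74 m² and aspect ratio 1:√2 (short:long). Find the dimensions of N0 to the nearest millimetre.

723 × 1023 mm

Let the short side be w mm. Then w · w√2 = 0.74 m² = 740,000 mm².
w² = 740,000/√2, so w ≈ 723.4 mm; long side = w√2 ≈ 1023.0 mm.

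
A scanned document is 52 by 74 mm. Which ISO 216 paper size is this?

A8 (52 × 74 mm)

Aspect ratio 74/52 ≈ 1.423 — close to the ISO √2 ≈ 1.414.
In the A-series (A0 area = 1 m²): A8 = 52 × 74 mm.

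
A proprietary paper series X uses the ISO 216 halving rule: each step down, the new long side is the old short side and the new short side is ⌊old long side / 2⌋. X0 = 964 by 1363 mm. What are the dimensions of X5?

X1 = 681 × 964 mm (from X0 by 1 halving).
X2: ⌊964/2⌋ × 681 = 482 × 681 mm
X3: ⌊681/2⌋ × 482 = 340 × 482 mm
X4: ⌊482/2⌋ × 340 = 241 × 340 mm
X5: ⌊340/2⌋ × 241 = 170 × 241 mm

170 × 241 mm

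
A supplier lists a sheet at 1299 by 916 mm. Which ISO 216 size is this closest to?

C0 (917 × 1297 mm)

Aspect ratio 1299/916 ≈ 1.418 — close to the ISO √2 ≈ 1.414.
In the C-series (envelope sizes, between A and B): C0 = 917 × 1297 mm.
Off by 3 mm total — nearest standard size.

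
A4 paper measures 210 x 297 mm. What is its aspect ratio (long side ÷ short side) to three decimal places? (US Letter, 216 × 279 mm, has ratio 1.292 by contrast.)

1.414

297 / 210 = 1.414
Matches √2 ≈ 1.414 — the ISO 216 defining ratio.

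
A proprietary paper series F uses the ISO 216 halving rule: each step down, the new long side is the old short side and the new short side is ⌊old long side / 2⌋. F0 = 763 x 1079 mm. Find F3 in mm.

269 × 381 mm

F1: ⌊1079/2⌋ × 763 = 539 × 763 mm
F2: ⌊763/2⌋ × 539 = 381 × 539 mm
F3: ⌊539/2⌋ × 381 = 269 × 381 mm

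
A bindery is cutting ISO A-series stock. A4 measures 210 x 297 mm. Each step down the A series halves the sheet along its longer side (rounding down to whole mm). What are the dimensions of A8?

52 × 74 mm

A5: ⌊297/2⌋ × 210 = 148 × 210 mm
A6: ⌊210/2⌋ × 148 = 105 × 148 mm
A7: ⌊148/2⌋ × 105 = 74 × 105 mm
A8: ⌊105/2⌋ × 74 = 52 × 74 mm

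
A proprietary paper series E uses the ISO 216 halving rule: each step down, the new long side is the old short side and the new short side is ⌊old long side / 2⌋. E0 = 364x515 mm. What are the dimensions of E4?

E1: ⌊515/2⌋ × 364 = 257 × 364 mm
E2: ⌊364/2⌋ × 257 = 182 × 257 mm
E3: ⌊257/2⌋ × 182 = 128 × 182 mm
E4: ⌊182/2⌋ × 128 = 91 × 128 mm

91 × 128 mm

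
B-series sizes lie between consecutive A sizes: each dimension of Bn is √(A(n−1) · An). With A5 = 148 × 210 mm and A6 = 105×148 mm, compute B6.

125 × 176 mm

Short side: √(148 · 105) = √15540 ≈ 124.7 → 125 mm
Long side: √(210 · 148) = √31080 ≈ 176.3 → 176 mm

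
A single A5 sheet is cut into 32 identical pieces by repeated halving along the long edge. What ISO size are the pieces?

A10

32 = 2^5, so 5 halving steps.
A5 → A6 → … → A10 after 5 steps.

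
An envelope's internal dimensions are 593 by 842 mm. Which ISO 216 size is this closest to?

A1 (594 × 841 mm)

Aspect ratio 842/593 ≈ 1.420 — close to the ISO √2 ≈ 1.414.
In the A-series (A0 area = 1 m²): A1 = 594 × 841 mm.
Off by 2 mm total — nearest standard size.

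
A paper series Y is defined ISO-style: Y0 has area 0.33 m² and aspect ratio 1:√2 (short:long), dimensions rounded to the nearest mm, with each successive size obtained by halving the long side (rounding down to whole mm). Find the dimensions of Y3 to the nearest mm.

170 × 241 mm

Let Y0's short side be w mm. w · w√2 = 0.33 m² = 330,000 mm², so w ≈ 483.1 mm and w√2 ≈ 683.1 mm → Y0 = 483 × 683 mm.
Y1: ⌊683/2⌋ × 483 = 341 × 483 mm
Y2: ⌊483/2⌋ × 341 = 241 × 341 mm
Y3: ⌊341/2⌋ × 241 = 170 × 241 mm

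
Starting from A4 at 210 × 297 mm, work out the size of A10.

A5: ⌊297/2⌋ × 210 = 148 × 210 mm
A6: ⌊210/2⌋ × 148 = 105 × 148 mm
A7: ⌊148/2⌋ × 105 = 74 × 105 mm
A8: ⌊105/2⌋ × 74 = 52 × 74 mm
A9: ⌊74/2⌋ × 52 = 37 × 52 mm
A10: ⌊52/2⌋ × 37 = 26 × 37 mm

26 × 37 mm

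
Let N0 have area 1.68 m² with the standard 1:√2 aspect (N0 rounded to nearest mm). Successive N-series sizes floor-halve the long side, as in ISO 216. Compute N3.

Let N0's short side be w mm. w · w√2 = 1.68 m² = 1,680,000 mm², so w ≈ 1089.9 mm and w√2 ≈ 1541.4 mm → N0 = 1090 × 1541 mm.
N1: ⌊1541/2⌋ × 1090 = 770 × 1090 mm
N2: ⌊1090/2⌋ × 770 = 545 × 770 mm
N3: ⌊770/2⌋ × 545 = 385 × 545 mm

385 × 545 mm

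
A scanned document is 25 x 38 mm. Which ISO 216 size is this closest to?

Aspect ratio 38/25 ≈ 1.520 (ISO target is √2 ≈ 1.414).
In the A-series (A0 area = 1 m²): A10 = 26 × 37 mm.
Off by 2 mm total — nearest standard size.

A10 (26 × 37 mm)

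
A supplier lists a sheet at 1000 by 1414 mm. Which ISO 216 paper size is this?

B0 (1000 × 1414 mm)

Aspect ratio 1414/1000 ≈ 1.414 — close to the ISO √2 ≈ 1.414.
In the B-series (B0 = 1000 × 1414 mm): B0 = 1000 × 1414 mm.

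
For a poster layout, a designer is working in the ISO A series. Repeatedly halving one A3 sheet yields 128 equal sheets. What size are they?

128 = 2^7, so 7 halving steps.
A3 → A4 → … → A10 after 7 steps.

A10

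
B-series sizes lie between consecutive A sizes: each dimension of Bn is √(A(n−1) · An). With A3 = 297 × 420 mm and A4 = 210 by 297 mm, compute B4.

Short side: √(297 · 210) = √62370 ≈ 249.7 → 250 mm
Long side: √(420 · 297) = √124740 ≈ 353.2 → 353 mm

250 × 353 mm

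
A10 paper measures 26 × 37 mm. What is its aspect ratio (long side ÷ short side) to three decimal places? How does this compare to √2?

1.423

37 / 26 = 1.423
ISO 216 targets √2 ≈ 1.414; the +0.009 deviation is from mm rounding.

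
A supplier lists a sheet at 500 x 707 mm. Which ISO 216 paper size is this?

Aspect ratio 707/500 ≈ 1.414 — close to the ISO √2 ≈ 1.414.
In the B-series (B0 = 1000 × 1414 mm): B2 = 500 × 707 mm.

B2 (500 × 707 mm)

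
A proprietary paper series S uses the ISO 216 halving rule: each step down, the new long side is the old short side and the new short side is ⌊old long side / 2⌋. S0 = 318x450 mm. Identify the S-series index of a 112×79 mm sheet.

S0: 318 × 450 mm
S1: 225 × 318 mm
S2: 159 × 225 mm
S3: 112 × 159 mm
S4: 79 × 112 mm
S5: 56 × 79 mm
→ matches S4.

S4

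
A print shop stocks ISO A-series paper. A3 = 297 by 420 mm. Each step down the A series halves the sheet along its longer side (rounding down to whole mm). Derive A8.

52 × 74 mm

A4: ⌊420/2⌋ × 297 = 210 × 297 mm
A5: ⌊297/2⌋ × 210 = 148 × 210 mm
A6: ⌊210/2⌋ × 148 = 105 × 148 mm
A7: ⌊148/2⌋ × 105 = 74 × 105 mm
A8: ⌊105/2⌋ × 74 = 52 × 74 mm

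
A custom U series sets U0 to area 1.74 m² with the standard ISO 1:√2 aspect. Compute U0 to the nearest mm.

Let the short side be w mm. Then w · w√2 = 1.74 m² = 1,740,000 mm².
w² = 1,740,000/√2, so w ≈ 1109.2 mm; long side = w√2 ≈ 1568.7 mm.

1109 × 1569 mm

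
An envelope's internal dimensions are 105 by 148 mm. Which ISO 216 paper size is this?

A6 (105 × 148 mm)

Aspect ratio 148/105 ≈ 1.410 — close to the ISO √2 ≈ 1.414.
In the A-series (A0 area = 1 m²): A6 = 105 × 148 mm.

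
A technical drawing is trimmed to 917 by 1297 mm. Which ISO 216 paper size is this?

C0 (917 × 1297 mm)

Aspect ratio 1297/917 ≈ 1.414 — close to the ISO √2 ≈ 1.414.
In the C-series (envelope sizes, between A and B): C0 = 917 × 1297 mm.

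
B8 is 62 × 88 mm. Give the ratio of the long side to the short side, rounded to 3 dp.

88 / 62 = 1.419
ISO 216 targets √2 ≈ 1.414; the +0.005 deviation is from mm rounding.

1.419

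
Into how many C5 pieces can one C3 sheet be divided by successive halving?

4

Each ISO step halves the sheet: 1 × C3 → 2 × C4 → 4 × C5
From C3 to C5 is 2 halving steps: 2^2 = 4.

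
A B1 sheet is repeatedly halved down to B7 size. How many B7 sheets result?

B1 = 707 × 1000 mm; B7 = 88 × 125 mm.
Each halving step doubles the count; 6 steps from B1 to B7.
2^6 = 64.

64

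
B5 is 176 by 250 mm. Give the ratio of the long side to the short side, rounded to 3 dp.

250 / 176 = 1.420
ISO 216 targets √2 ≈ 1.414; the +0.006 deviation is from mm rounding.

1.420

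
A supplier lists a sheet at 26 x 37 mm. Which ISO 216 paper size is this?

A10 (26 × 37 mm)

Aspect ratio 37/26 ≈ 1.423 — close to the ISO √2 ≈ 1.414.
In the A-series (A0 area = 1 m²): A10 = 26 × 37 mm.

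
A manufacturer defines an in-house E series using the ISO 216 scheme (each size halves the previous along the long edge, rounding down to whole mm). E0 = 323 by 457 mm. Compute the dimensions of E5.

E1: ⌊457/2⌋ × 323 = 228 × 323 mm
E2: ⌊323/2⌋ × 228 = 161 × 228 mm
E3: ⌊228/2⌋ × 161 = 114 × 161 mm
E4: ⌊161/2⌋ × 114 = 80 × 114 mm
E5: ⌊114/2⌋ × 80 = 57 × 80 mm

57 × 80 mm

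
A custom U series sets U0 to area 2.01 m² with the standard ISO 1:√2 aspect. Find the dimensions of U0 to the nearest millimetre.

Let the short side be w mm. Then w · w√2 = 2.01 m² = 2,010,000 mm².
w² = 2,010,000/√2, so w ≈ 1192.2 mm; long side = w√2 ≈ 1686.0 mm.

1192 × 1686 mm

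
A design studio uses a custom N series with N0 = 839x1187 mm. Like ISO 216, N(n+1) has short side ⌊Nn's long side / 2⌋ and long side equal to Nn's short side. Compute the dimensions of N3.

296 × 419 mm

N1: ⌊1187/2⌋ × 839 = 593 × 839 mm
N2: ⌊839/2⌋ × 593 = 419 × 593 mm
N3: ⌊593/2⌋ × 419 = 296 × 419 mm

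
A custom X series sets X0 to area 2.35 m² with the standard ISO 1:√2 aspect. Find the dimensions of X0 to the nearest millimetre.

Let the short side be w mm. Then w · w√2 = 2.35 m² = 2,350,000 mm².
w² = 2,350,000/√2, so w ≈ 1289.1 mm; long side = w√2 ≈ 1823.0 mm.

1289 × 1823 mm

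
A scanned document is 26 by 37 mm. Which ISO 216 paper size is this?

Aspect ratio 37/26 ≈ 1.423 — close to the ISO √2 ≈ 1.414.
In the A-series (A0 area = 1 m²): A10 = 26 × 37 mm.

A10 (26 × 37 mm)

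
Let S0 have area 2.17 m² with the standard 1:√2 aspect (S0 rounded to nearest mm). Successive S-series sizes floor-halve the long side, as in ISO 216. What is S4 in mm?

309 × 438 mm

Let S0's short side be w mm. w · w√2 = 2.17 m² = 2,170,000 mm², so w ≈ 1238.7 mm and w√2 ≈ 1751.8 mm → S0 = 1239 × 1752 mm.
S1: ⌊1752/2⌋ × 1239 = 876 × 1239 mm
S2: ⌊1239/2⌋ × 876 = 619 × 876 mm
S3: ⌊876/2⌋ × 619 = 438 × 619 mm
S4: ⌊619/2⌋ × 438 = 309 × 438 mm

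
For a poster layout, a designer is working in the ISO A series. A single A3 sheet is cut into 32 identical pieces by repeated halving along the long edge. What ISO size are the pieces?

32 = 2^5, so 5 halving steps.
A3 → A4 → … → A8 after 5 steps.

A8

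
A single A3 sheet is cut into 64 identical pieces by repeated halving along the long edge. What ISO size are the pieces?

64 = 2^6, so 6 halving steps.
A3 → A4 → … → A9 after 6 steps.

A9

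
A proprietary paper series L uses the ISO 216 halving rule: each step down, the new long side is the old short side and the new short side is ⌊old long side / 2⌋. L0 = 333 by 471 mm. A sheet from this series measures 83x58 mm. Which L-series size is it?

L5

L0: 333 × 471 mm
L1: 235 × 333 mm
L2: 166 × 235 mm
L3: 117 × 166 mm
L4: 83 × 117 mm
L5: 58 × 83 mm
L6: 41 × 58 mm
→ matches L5.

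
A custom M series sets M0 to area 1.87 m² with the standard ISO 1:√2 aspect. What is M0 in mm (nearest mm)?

Let the short side be w mm. Then w · w√2 = 1.87 m² = 1,870,000 mm².
w² = 1,870,000/√2, so w ≈ 1149.9 mm; long side = w√2 ≈ 1626.2 mm.

1150 × 1626 mm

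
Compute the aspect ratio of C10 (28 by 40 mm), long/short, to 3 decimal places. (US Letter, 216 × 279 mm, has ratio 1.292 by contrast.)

40 / 28 = 1.429
ISO 216 targets √2 ≈ 1.414; the +0.014 deviation is from mm rounding.

1.429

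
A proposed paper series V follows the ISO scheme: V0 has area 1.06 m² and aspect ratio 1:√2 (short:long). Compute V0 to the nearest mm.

Let the short side be w mm. Then w · w√2 = 1.06 m² = 1,060,000 mm².
w² = 1,060,000/√2, so w ≈ 865.8 mm; long side = w√2 ≈ 1224.4 mm.

866 × 1224 mm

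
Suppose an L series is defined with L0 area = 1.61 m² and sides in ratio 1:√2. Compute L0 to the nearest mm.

1067 × 1509 mm

Let the short side be w mm. Then w · w√2 = 1.61 m² = 1,610,000 mm².
w² = 1,610,000/√2, so w ≈ 1067.0 mm; long side = w√2 ≈ 1508.9 mm.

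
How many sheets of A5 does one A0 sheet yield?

32

A0 = 841 × 1189 mm; A5 = 148 × 210 mm.
Each halving step doubles the count; 5 steps from A0 to A5.
2^5 = 32.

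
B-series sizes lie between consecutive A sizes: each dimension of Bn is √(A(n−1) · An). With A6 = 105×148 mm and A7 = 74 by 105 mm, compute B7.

88 × 125 mm

Short side: √(105 · 74) = √7770 ≈ 88.1 → 88 mm
Long side: √(148 · 105) = √15540 ≈ 124.7 → 125 mm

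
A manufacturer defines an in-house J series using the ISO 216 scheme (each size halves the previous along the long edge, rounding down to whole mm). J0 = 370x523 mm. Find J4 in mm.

92 × 130 mm

J1: ⌊523/2⌋ × 370 = 261 × 370 mm
J2: ⌊370/2⌋ × 261 = 185 × 261 mm
J3: ⌊261/2⌋ × 185 = 130 × 185 mm
J4: ⌊185/2⌋ × 130 = 92 × 130 mm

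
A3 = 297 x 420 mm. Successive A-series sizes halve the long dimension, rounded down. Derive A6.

105 × 148 mm

A4: ⌊420/2⌋ × 297 = 210 × 297 mm
A5: ⌊297/2⌋ × 210 = 148 × 210 mm
A6: ⌊210/2⌋ × 148 = 105 × 148 mm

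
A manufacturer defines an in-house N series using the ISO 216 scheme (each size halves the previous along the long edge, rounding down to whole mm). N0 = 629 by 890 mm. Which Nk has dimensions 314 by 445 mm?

N2

N0: 629 × 890 mm
N1: 445 × 629 mm
N2: 314 × 445 mm
N3: 222 × 314 mm
→ matches N2.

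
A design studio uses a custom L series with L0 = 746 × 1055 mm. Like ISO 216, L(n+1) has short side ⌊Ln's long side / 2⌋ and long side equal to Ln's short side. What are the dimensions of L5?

L1 = 527 × 746 mm (from L0 by 1 halving).
L2: ⌊746/2⌋ × 527 = 373 × 527 mm
L3: ⌊527/2⌋ × 373 = 263 × 373 mm
L4: ⌊373/2⌋ × 263 = 186 × 263 mm
L5: ⌊263/2⌋ × 186 = 131 × 186 mm

131 × 186 mm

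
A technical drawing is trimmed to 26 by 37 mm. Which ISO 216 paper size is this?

Aspect ratio 37/26 ≈ 1.423 — close to the ISO √2 ≈ 1.414.
In the A-series (A0 area = 1 m²): A10 = 26 × 37 mm.

A10 (26 × 37 mm)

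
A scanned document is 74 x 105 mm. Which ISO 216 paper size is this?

A7 (74 × 105 mm)

Aspect ratio 105/74 ≈ 1.419 — close to the ISO √2 ≈ 1.414.
In the A-series (A0 area = 1 m²): A7 = 74 × 105 mm.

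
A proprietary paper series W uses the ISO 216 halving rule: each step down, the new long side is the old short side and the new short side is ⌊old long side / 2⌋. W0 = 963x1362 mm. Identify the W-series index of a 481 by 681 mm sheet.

W0: 963 × 1362 mm
W1: 681 × 963 mm
W2: 481 × 681 mm
W3: 340 × 481 mm
→ matches W2.

W2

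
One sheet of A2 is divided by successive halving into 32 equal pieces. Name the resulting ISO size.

A7

32 = 2^5, so 5 halving steps.
A2 → A3 → … → A7 after 5 steps.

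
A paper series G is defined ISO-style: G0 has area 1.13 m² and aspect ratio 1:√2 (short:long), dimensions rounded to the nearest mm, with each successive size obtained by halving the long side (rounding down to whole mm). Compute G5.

Let G0's short side be w mm. w · w√2 = 1.13 m² = 1,130,000 mm², so w ≈ 893.9 mm and w√2 ≈ 1264.1 mm → G0 = 894 × 1264 mm.
G1: ⌊1264/2⌋ × 894 = 632 × 894 mm
G2: ⌊894/2⌋ × 632 = 447 × 632 mm
G3: ⌊632/2⌋ × 447 = 316 × 447 mm
G4: ⌊447/2⌋ × 316 = 223 × 316 mm
G5: ⌊316/2⌋ × 223 = 158 × 223 mm

158 × 223 mm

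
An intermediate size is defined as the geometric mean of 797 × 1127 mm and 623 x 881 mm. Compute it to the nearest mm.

705 × 996 mm

Short side: √(797 · 623) = √496531 ≈ 704.6 → 705 mm
Long side: √(1127 · 881) = √992887 ≈ 996.4 → 996 mm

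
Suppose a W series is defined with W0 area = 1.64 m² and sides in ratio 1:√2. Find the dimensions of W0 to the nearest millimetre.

1077 × 1523 mm

Let the short side be w mm. Then w · w√2 = 1.64 m² = 1,640,000 mm².
w² = 1,640,000/√2, so w ≈ 1076.9 mm; long side = w√2 ≈ 1522.9 mm.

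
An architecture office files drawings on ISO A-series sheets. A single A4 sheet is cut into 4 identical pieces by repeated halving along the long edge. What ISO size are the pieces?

4 = 2^2, so 2 halving steps.
A4 → A5 → … → A6 after 2 steps.

A6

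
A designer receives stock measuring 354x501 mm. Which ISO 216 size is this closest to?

B3 (353 × 500 mm)

Aspect ratio 501/354 ≈ 1.415 — close to the ISO √2 ≈ 1.414.
In the B-series (B0 = 1000 × 1414 mm): B3 = 353 × 500 mm.
Off by 2 mm total — nearest standard size.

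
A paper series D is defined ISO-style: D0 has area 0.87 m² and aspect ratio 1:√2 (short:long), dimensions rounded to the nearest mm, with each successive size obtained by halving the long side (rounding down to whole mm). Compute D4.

196 × 277 mm

Let D0's short side be w mm. w · w√2 = 0.87 m² = 870,000 mm², so w ≈ 784.3 mm and w√2 ≈ 1109.2 mm → D0 = 784 × 1109 mm.
D1: ⌊1109/2⌋ × 784 = 554 × 784 mm
D2: ⌊784/2⌋ × 554 = 392 × 554 mm
D3: ⌊554/2⌋ × 392 = 277 × 392 mm
D4: ⌊392/2⌋ × 277 = 196 × 277 mm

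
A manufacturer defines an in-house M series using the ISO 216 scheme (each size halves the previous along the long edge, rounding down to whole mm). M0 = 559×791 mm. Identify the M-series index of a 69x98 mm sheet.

M6

M0: 559 × 791 mm
M1: 395 × 559 mm
M2: 279 × 395 mm
M3: 197 × 279 mm
M4: 139 × 197 mm
M5: 98 × 139 mm
M6: 69 × 98 mm
M7: 49 × 69 mm
→ matches M6.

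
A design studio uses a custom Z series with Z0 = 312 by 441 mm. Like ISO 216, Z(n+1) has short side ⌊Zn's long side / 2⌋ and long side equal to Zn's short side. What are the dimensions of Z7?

Z1 = 220 × 312 mm (from Z0 by 1 halving).
Z2: ⌊312/2⌋ × 220 = 156 × 220 mm
Z3: ⌊220/2⌋ × 156 = 110 × 156 mm
Z4: ⌊156/2⌋ × 110 = 78 × 110 mm
Z5: ⌊110/2⌋ × 78 = 55 × 78 mm
Z6: ⌊78/2⌋ × 55 = 39 × 55 mm
Z7: ⌊55/2⌋ × 39 = 27 × 39 mm

27 × 39 mm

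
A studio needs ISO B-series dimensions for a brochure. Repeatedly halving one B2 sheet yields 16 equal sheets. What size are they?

B6

16 = 2^4, so 4 halving steps.
B2 → B3 → … → B6 after 4 steps.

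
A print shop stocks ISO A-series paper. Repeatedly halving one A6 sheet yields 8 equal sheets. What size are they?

8 = 2^3, so 3 halving steps.
A6 → A7 → … → A9 after 3 steps.

A9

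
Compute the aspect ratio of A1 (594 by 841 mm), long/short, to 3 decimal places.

841 / 594 = 1.416
ISO 216 targets √2 ≈ 1.414; the +0.002 deviation is from mm rounding.

1.416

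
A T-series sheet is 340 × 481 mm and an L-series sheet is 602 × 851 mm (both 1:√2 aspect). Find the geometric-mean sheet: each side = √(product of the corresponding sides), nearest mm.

452 × 640 mm

Short side: √(340 · 602) = √204680 ≈ 452.4 → 452 mm
Long side: √(481 · 851) = √409331 ≈ 639.8 → 640 mm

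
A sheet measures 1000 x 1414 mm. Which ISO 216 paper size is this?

B0 (1000 × 1414 mm)

Aspect ratio 1414/1000 ≈ 1.414 — close to the ISO √2 ≈ 1.414.
In the B-series (B0 = 1000 × 1414 mm): B0 = 1000 × 1414 mm.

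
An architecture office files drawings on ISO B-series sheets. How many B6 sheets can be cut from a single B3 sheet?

8

Each ISO step halves the sheet: 1 × B3 → 2 × B4 → 4 × B5 → 8 × B6
From B3 to B6 is 3 halving steps: 2^3 = 8.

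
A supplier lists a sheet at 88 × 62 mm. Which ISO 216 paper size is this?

Aspect ratio 88/62 ≈ 1.419 — close to the ISO √2 ≈ 1.414.
In the B-series (B0 = 1000 × 1414 mm): B8 = 62 × 88 mm.

B8 (62 × 88 mm)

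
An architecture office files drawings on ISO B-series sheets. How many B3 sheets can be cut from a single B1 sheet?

4

Each ISO step halves the sheet: 1 × B1 → 2 × B2 → 4 × B3
From B1 to B3 is 2 halving steps: 2^2 = 4.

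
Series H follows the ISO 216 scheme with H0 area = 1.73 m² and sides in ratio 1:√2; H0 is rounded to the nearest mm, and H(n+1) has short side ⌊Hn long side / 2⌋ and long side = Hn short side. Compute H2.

Let H0's short side be w mm. w · w√2 = 1.73 m² = 1,730,000 mm², so w ≈ 1106.0 mm and w√2 ≈ 1564.2 mm → H0 = 1106 × 1564 mm.
H1: ⌊1564/2⌋ × 1106 = 782 × 1106 mm
H2: ⌊1106/2⌋ × 782 = 553 × 782 mm

553 × 782 mm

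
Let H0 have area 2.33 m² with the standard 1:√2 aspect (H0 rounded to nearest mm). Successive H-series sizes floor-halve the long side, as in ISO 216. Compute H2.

Let H0's short side be w mm. w · w√2 = 2.33 m² = 2,330,000 mm², so w ≈ 1283.6 mm and w√2 ≈ 1815.2 mm → H0 = 1284 × 1815 mm.
H1: ⌊1815/2⌋ × 1284 = 907 × 1284 mm
H2: ⌊1284/2⌋ × 907 = 642 × 907 mm

642 × 907 mm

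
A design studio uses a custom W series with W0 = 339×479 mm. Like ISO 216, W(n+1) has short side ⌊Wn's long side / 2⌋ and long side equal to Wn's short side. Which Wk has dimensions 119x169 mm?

W0: 339 × 479 mm
W1: 239 × 339 mm
W2: 169 × 239 mm
W3: 119 × 169 mm
W4: 84 × 119 mm
→ matches W3.

W3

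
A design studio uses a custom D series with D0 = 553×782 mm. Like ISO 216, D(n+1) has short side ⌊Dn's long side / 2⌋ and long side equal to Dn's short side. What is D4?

D1: ⌊782/2⌋ × 553 = 391 × 553 mm
D2: ⌊553/2⌋ × 391 = 276 × 391 mm
D3: ⌊391/2⌋ × 276 = 195 × 276 mm
D4: ⌊276/2⌋ × 195 = 138 × 195 mm

138 × 195 mm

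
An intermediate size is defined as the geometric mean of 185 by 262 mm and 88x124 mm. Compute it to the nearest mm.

Short side: √(185 · 88) = √16280 ≈ 127.6 → 128 mm
Long side: √(262 · 124) = √32488 ≈ 180.2 → 180 mm

128 × 180 mm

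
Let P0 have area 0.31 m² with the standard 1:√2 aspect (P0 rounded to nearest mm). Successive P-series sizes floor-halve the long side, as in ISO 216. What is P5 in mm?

82 × 117 mm

Let P0's short side be w mm. w · w√2 = 0.31 m² = 310,000 mm², so w ≈ 468.2 mm and w√2 ≈ 662.1 mm → P0 = 468 × 662 mm.
P1: ⌊662/2⌋ × 468 = 331 × 468 mm
P2: ⌊468/2⌋ × 331 = 234 × 331 mm
P3: ⌊331/2⌋ × 234 = 165 × 234 mm
P4: ⌊234/2⌋ × 165 = 117 × 165 mm
P5: ⌊165/2⌋ × 117 = 82 × 117 mm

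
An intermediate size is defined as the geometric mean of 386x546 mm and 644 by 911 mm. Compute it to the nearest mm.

Short side: √(386 · 644) = √248584 ≈ 498.6 → 499 mm
Long side: √(546 · 911) = √497406 ≈ 705.3 → 705 mm

499 × 705 mm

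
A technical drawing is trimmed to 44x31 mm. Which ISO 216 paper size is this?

B10 (31 × 44 mm)

Aspect ratio 44/31 ≈ 1.419 — close to the ISO √2 ≈ 1.414.
In the B-series (B0 = 1000 × 1414 mm): B10 = 31 × 44 mm.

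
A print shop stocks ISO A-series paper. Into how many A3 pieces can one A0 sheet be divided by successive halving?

Each ISO step halves the sheet: 1 × A0 → 2 × A1 → 4 × A2 → 8 × A3
From A0 to A3 is 3 halving steps: 2^3 = 8.

8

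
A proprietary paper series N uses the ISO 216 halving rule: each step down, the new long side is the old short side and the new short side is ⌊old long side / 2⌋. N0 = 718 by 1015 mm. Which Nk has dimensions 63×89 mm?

N0: 718 × 1015 mm
N1: 507 × 718 mm
N2: 359 × 507 mm
N3: 253 × 359 mm
N4: 179 × 253 mm
N5: 126 × 179 mm
N6: 89 × 126 mm
N7: 63 × 89 mm
N8: 44 × 63 mm
→ matches N7.

N7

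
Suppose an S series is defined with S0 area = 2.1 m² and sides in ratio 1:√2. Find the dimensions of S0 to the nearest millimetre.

1219 × 1723 mm

Let the short side be w mm. Then w · w√2 = 2.1 m² = 2,100,000 mm².
w² = 2,100,000/√2, so w ≈ 1218.6 mm; long side = w√2 ≈ 1723.3 mm.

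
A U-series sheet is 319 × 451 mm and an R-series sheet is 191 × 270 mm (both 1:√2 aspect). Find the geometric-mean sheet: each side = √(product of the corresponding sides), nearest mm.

Short side: √(319 · 191) = √60929 ≈ 246.8 → 247 mm
Long side: √(451 · 270) = √121770 ≈ 349.0 → 349 mm

247 × 349 mm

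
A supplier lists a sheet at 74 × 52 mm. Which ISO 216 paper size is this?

A8 (52 × 74 mm)

Aspect ratio 74/52 ≈ 1.423 — close to the ISO √2 ≈ 1.414.
In the A-series (A0 area = 1 m²): A8 = 52 × 74 mm.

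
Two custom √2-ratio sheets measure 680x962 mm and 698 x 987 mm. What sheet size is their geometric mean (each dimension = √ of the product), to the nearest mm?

689 × 974 mm

Short side: √(680 · 698) = √474640 ≈ 688.9 → 689 mm
Long side: √(962 · 987) = √949494 ≈ 974.4 → 974 mm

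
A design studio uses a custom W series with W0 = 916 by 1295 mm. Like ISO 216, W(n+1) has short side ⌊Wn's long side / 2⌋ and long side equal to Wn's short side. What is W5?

161 × 229 mm

W1: ⌊1295/2⌋ × 916 = 647 × 916 mm
W2: ⌊916/2⌋ × 647 = 458 × 647 mm
W3: ⌊647/2⌋ × 458 = 323 × 458 mm
W4: ⌊458/2⌋ × 323 = 229 × 323 mm
W5: ⌊323/2⌋ × 229 = 161 × 229 mm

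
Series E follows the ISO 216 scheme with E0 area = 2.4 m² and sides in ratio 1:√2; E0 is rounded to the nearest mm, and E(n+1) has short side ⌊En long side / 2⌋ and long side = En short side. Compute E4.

Let E0's short side be w mm. w · w√2 = 2.4 m² = 2,400,000 mm², so w ≈ 1302.7 mm and w√2 ≈ 1842.3 mm → E0 = 1303 × 1842 mm.
E1: ⌊1842/2⌋ × 1303 = 921 × 1303 mm
E2: ⌊1303/2⌋ × 921 = 651 × 921 mm
E3: ⌊921/2⌋ × 651 = 460 × 651 mm
E4: ⌊651/2⌋ × 460 = 325 × 460 mm

325 × 460 mm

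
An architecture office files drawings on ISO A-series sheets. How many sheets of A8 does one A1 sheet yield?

Each ISO step halves the sheet: 1 × A1 → 2 × A2 → 4 × A3 → 8 × A4 → …
From A1 to A8 is 7 halving steps: 2^7 = 128.

128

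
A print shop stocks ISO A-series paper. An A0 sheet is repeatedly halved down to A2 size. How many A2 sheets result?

4

Each ISO step halves the sheet: 1 × A0 → 2 × A1 → 4 × A2
From A0 to A2 is 2 halving steps: 2^2 = 4.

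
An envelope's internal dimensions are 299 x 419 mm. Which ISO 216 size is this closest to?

Aspect ratio 419/299 ≈ 1.401 — close to the ISO √2 ≈ 1.414.
In the A-series (A0 area = 1 m²): A3 = 297 × 420 mm.
Off by 3 mm total — nearest standard size.

A3 (297 × 420 mm)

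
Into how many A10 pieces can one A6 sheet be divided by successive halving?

16

Each ISO step halves the sheet: 1 × A6 → 2 × A7 → 4 × A8 → 8 × A9 → …
From A6 to A10 is 4 halving steps: 2^4 = 16.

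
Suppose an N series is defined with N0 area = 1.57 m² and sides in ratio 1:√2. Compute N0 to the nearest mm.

Let the short side be w mm. Then w · w√2 = 1.57 m² = 1,570,000 mm².
w² = 1,570,000/√2, so w ≈ 1053.6 mm; long side = w√2 ≈ 1490.1 mm.

1054 × 1490 mm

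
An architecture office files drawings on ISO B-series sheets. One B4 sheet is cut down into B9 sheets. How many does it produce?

Each ISO step halves the sheet: 1 × B4 → 2 × B5 → 4 × B6 → 8 × B7 → …
From B4 to B9 is 5 halving steps: 2^5 = 32.

32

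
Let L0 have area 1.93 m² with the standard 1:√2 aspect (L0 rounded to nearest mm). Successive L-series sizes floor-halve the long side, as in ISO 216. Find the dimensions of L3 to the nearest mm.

413 × 584 mm

Let L0's short side be w mm. w · w√2 = 1.93 m² = 1,930,000 mm², so w ≈ 1168.2 mm and w√2 ≈ 1652.1 mm → L0 = 1168 × 1652 mm.
L1: ⌊1652/2⌋ × 1168 = 826 × 1168 mm
L2: ⌊1168/2⌋ × 826 = 584 × 826 mm
L3: ⌊826/2⌋ × 584 = 413 × 584 mm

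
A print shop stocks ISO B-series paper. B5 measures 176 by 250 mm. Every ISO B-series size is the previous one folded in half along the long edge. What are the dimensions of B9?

44 × 62 mm

B6: ⌊250/2⌋ × 176 = 125 × 176 mm
B7: ⌊176/2⌋ × 125 = 88 × 125 mm
B8: ⌊125/2⌋ × 88 = 62 × 88 mm
B9: ⌊88/2⌋ × 62 = 44 × 62 mm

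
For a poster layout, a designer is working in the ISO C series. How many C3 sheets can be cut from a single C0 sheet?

Each ISO step halves the sheet: 1 × C0 → 2 × C1 → 4 × C2 → 8 × C3
From C0 to C3 is 3 halving steps: 2^3 = 8.

8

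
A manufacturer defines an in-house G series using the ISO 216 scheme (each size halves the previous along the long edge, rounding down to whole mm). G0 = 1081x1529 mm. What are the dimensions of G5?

191 × 270 mm

G1: ⌊1529/2⌋ × 1081 = 764 × 1081 mm
G2: ⌊1081/2⌋ × 764 = 540 × 764 mm
G3: ⌊764/2⌋ × 540 = 382 × 540 mm
G4: ⌊540/2⌋ × 382 = 270 × 382 mm
G5: ⌊382/2⌋ × 270 = 191 × 270 mm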